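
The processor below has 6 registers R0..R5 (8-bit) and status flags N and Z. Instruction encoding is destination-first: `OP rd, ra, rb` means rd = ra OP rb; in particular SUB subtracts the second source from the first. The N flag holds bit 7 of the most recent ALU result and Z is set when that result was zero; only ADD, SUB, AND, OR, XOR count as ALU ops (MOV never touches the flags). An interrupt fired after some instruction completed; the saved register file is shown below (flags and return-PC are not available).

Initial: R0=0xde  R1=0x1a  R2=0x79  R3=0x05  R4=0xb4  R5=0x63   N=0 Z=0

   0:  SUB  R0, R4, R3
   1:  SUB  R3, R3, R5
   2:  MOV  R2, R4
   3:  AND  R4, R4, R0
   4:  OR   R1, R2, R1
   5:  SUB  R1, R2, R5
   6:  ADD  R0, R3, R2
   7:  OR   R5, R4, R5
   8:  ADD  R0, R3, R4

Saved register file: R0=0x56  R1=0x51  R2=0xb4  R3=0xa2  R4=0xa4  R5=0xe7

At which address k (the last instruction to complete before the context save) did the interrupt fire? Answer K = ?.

K = 7

after  0: R0=0xaf R1=0x1a R2=0x79 R3=0x05 R4=0xb4 R5=0x63  N=1 Z=0
after  1: R0=0xaf R1=0x1a R2=0x79 R3=0xa2 R4=0xb4 R5=0x63  N=1 Z=0
after  2: R0=0xaf R1=0x1a R2=0xb4 R3=0xa2 R4=0xb4 R5=0x63  N=1 Z=0
after  3: R0=0xaf R1=0x1a R2=0xb4 R3=0xa2 R4=0xa4 R5=0x63  N=1 Z=0
after  4: R0=0xaf R1=0xbe R2=0xb4 R3=0xa2 R4=0xa4 R5=0x63  N=1 Z=0
after  5: R0=0xaf R1=0x51 R2=0xb4 R3=0xa2 R4=0xa4 R5=0x63  N=0 Z=0
after  6: R0=0x56 R1=0x51 R2=0xb4 R3=0xa2 R4=0xa4 R5=0x63  N=0 Z=0
after  7: R0=0x56 R1=0x51 R2=0xb4 R3=0xa2 R4=0xa4 R5=0xe7  N=1 Z=0
-- IRQ taken; context saved, return-PC = 8 --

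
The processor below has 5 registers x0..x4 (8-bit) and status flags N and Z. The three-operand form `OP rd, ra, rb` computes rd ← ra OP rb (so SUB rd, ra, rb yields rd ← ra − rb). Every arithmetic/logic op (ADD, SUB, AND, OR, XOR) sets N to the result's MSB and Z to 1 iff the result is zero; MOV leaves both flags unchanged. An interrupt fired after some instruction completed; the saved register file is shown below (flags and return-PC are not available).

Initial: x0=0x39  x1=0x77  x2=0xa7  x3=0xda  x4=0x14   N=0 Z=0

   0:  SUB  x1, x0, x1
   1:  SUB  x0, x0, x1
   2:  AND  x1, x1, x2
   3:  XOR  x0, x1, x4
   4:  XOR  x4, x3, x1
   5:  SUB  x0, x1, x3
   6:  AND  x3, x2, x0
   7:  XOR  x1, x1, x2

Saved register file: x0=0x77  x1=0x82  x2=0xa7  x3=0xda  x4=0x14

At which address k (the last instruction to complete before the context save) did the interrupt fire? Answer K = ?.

after  0: x0=0x39 x1=0xc2 x2=0xa7 x3=0xda x4=0x14  N=1 Z=0
after  1: x0=0x77 x1=0xc2 x2=0xa7 x3=0xda x4=0x14  N=0 Z=0
after  2: x0=0x77 x1=0x82 x2=0xa7 x3=0xda x4=0x14  N=1 Z=0
-- IRQ taken; context saved, return-PC = 3 --

K = 2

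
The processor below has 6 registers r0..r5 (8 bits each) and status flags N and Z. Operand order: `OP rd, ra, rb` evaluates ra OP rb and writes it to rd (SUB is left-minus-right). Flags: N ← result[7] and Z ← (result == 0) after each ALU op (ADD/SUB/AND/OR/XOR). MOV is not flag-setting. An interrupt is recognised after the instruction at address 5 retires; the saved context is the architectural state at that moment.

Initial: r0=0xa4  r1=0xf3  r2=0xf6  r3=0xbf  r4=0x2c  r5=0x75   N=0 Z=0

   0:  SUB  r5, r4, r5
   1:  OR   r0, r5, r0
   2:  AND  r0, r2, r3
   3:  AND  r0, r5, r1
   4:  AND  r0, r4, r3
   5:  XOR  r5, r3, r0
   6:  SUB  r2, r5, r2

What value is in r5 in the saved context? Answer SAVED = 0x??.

after  0: r0=0xa4 r1=0xf3 r2=0xf6 r3=0xbf r4=0x2c r5=0xb7  N=1 Z=0
after  1: r0=0xb7 r1=0xf3 r2=0xf6 r3=0xbf r4=0x2c r5=0xb7  N=1 Z=0
after  2: r0=0xb6 r1=0xf3 r2=0xf6 r3=0xbf r4=0x2c r5=0xb7  N=1 Z=0
after  3: r0=0xb3 r1=0xf3 r2=0xf6 r3=0xbf r4=0x2c r5=0xb7  N=1 Z=0
after  4: r0=0x2c r1=0xf3 r2=0xf6 r3=0xbf r4=0x2c r5=0xb7  N=0 Z=0
after  5: r0=0x2c r1=0xf3 r2=0xf6 r3=0xbf r4=0x2c r5=0x93  N=1 Z=0
-- IRQ taken; context saved, return-PC = 6 --

SAVED = 0x93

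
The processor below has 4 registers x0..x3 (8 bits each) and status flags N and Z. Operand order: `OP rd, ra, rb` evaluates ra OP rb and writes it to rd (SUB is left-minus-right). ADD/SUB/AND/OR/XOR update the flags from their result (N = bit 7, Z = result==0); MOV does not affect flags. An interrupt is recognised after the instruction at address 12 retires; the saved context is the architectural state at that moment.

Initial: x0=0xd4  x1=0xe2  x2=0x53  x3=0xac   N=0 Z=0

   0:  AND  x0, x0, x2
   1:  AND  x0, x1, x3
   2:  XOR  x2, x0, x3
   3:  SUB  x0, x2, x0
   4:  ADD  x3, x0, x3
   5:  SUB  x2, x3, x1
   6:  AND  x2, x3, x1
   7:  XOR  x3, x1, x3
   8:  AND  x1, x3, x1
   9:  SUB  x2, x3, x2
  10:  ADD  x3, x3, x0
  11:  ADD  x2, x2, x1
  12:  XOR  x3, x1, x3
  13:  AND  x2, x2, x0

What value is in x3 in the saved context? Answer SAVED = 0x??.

after  0: x0=0x50 x1=0xe2 x2=0x53 x3=0xac  N=0 Z=0
after  1: x0=0xa0 x1=0xe2 x2=0x53 x3=0xac  N=1 Z=0
after  2: x0=0xa0 x1=0xe2 x2=0x0c x3=0xac  N=0 Z=0
after  3: x0=0x6c x1=0xe2 x2=0x0c x3=0xac  N=0 Z=0
after  4: x0=0x6c x1=0xe2 x2=0x0c x3=0x18  N=0 Z=0
after  5: x0=0x6c x1=0xe2 x2=0x36 x3=0x18  N=0 Z=0
after  6: x0=0x6c x1=0xe2 x2=0x00 x3=0x18  N=0 Z=1
after  7: x0=0x6c x1=0xe2 x2=0x00 x3=0xfa  N=1 Z=0
after  8: x0=0x6c x1=0xe2 x2=0x00 x3=0xfa  N=1 Z=0
after  9: x0=0x6c x1=0xe2 x2=0xfa x3=0xfa  N=1 Z=0
after 10: x0=0x6c x1=0xe2 x2=0xfa x3=0x66  N=0 Z=0
after 11: x0=0x6c x1=0xe2 x2=0xdc x3=0x66  N=1 Z=0
after 12: x0=0x6c x1=0xe2 x2=0xdc x3=0x84  N=1 Z=0
-- IRQ taken; context saved, return-PC = 13 --

SAVED = 0x84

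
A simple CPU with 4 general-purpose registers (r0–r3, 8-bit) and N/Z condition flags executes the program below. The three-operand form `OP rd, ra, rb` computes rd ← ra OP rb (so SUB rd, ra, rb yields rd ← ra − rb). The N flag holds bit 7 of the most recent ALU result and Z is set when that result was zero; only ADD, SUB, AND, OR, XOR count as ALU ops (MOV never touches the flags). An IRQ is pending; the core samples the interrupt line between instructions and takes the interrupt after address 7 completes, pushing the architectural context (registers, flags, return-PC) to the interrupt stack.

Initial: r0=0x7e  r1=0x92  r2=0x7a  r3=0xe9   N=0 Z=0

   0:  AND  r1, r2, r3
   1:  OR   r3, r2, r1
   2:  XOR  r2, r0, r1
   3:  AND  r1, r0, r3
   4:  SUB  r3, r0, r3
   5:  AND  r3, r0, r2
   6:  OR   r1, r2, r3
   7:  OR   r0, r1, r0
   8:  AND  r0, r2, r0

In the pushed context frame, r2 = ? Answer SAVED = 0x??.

after  0: r0=0x7e r1=0x68 r2=0x7a r3=0xe9  N=0 Z=0
after  1: r0=0x7e r1=0x68 r2=0x7a r3=0x7a  N=0 Z=0
after  2: r0=0x7e r1=0x68 r2=0x16 r3=0x7a  N=0 Z=0
after  3: r0=0x7e r1=0x7a r2=0x16 r3=0x7a  N=0 Z=0
after  4: r0=0x7e r1=0x7a r2=0x16 r3=0x04  N=0 Z=0
after  5: r0=0x7e r1=0x7a r2=0x16 r3=0x16  N=0 Z=0
after  6: r0=0x7e r1=0x16 r2=0x16 r3=0x16  N=0 Z=0
after  7: r0=0x7e r1=0x16 r2=0x16 r3=0x16  N=0 Z=0
-- IRQ taken; context saved, return-PC = 8 --

SAVED = 0x16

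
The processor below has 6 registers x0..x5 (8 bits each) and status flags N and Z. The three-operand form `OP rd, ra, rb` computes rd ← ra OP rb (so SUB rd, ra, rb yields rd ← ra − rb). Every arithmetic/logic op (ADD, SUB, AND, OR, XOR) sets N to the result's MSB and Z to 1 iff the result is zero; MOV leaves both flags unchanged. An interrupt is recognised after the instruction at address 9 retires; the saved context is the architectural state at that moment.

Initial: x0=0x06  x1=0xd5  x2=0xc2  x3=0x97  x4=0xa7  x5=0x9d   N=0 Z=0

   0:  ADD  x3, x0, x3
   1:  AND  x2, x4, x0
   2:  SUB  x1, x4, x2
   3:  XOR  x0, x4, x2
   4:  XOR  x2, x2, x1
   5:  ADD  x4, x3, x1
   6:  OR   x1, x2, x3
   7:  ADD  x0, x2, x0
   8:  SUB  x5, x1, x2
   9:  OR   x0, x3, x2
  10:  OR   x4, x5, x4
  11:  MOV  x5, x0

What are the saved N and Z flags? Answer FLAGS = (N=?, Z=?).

FLAGS = (N=1, Z=0)

after  0: x0=0x06 x1=0xd5 x2=0xc2 x3=0x9d x4=0xa7 x5=0x9d  N=1 Z=0
after  1: x0=0x06 x1=0xd5 x2=0x06 x3=0x9d x4=0xa7 x5=0x9d  N=0 Z=0
after  2: x0=0x06 x1=0xa1 x2=0x06 x3=0x9d x4=0xa7 x5=0x9d  N=1 Z=0
after  3: x0=0xa1 x1=0xa1 x2=0x06 x3=0x9d x4=0xa7 x5=0x9d  N=1 Z=0
after  4: x0=0xa1 x1=0xa1 x2=0xa7 x3=0x9d x4=0xa7 x5=0x9d  N=1 Z=0
after  5: x0=0xa1 x1=0xa1 x2=0xa7 x3=0x9d x4=0x3e x5=0x9d  N=0 Z=0
after  6: x0=0xa1 x1=0xbf x2=0xa7 x3=0x9d x4=0x3e x5=0x9d  N=1 Z=0
after  7: x0=0x48 x1=0xbf x2=0xa7 x3=0x9d x4=0x3e x5=0x9d  N=0 Z=0
after  8: x0=0x48 x1=0xbf x2=0xa7 x3=0x9d x4=0x3e x5=0x18  N=0 Z=0
after  9: x0=0xbf x1=0xbf x2=0xa7 x3=0x9d x4=0x3e x5=0x18  N=1 Z=0
-- IRQ taken; context saved, return-PC = 10 --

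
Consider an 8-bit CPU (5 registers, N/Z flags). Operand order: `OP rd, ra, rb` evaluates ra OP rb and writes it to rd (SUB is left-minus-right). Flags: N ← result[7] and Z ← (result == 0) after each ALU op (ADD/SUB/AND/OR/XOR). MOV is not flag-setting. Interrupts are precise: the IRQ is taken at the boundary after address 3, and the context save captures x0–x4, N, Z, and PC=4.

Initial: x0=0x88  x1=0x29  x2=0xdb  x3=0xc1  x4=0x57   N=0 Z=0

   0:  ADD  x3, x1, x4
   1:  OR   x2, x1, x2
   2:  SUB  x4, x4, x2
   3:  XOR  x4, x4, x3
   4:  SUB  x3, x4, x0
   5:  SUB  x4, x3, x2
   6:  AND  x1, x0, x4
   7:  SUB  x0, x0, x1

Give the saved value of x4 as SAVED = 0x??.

SAVED = 0xdc

after  0: x0=0x88 x1=0x29 x2=0xdb x3=0x80 x4=0x57  N=1 Z=0
after  1: x0=0x88 x1=0x29 x2=0xfb x3=0x80 x4=0x57  N=1 Z=0
after  2: x0=0x88 x1=0x29 x2=0xfb x3=0x80 x4=0x5c  N=0 Z=0
after  3: x0=0x88 x1=0x29 x2=0xfb x3=0x80 x4=0xdc  N=1 Z=0
-- IRQ taken; context saved, return-PC = 4 --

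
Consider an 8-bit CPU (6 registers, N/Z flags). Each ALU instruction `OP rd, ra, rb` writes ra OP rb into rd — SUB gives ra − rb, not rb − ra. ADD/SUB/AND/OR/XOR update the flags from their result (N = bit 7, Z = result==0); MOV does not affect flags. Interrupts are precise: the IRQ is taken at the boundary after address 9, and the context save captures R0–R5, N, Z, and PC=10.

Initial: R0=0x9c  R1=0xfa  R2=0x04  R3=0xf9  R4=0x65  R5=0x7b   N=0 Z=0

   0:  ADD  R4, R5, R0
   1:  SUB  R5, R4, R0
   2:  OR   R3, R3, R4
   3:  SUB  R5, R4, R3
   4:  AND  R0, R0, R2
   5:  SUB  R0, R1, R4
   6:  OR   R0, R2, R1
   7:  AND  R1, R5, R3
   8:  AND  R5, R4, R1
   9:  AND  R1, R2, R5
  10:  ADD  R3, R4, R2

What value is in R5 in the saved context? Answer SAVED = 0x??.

SAVED = 0x10

after  0: R0=0x9c R1=0xfa R2=0x04 R3=0xf9 R4=0x17 R5=0x7b  N=0 Z=0
after  1: R0=0x9c R1=0xfa R2=0x04 R3=0xf9 R4=0x17 R5=0x7b  N=0 Z=0
after  2: R0=0x9c R1=0xfa R2=0x04 R3=0xff R4=0x17 R5=0x7b  N=1 Z=0
after  3: R0=0x9c R1=0xfa R2=0x04 R3=0xff R4=0x17 R5=0x18  N=0 Z=0
after  4: R0=0x04 R1=0xfa R2=0x04 R3=0xff R4=0x17 R5=0x18  N=0 Z=0
after  5: R0=0xe3 R1=0xfa R2=0x04 R3=0xff R4=0x17 R5=0x18  N=1 Z=0
after  6: R0=0xfe R1=0xfa R2=0x04 R3=0xff R4=0x17 R5=0x18  N=1 Z=0
after  7: R0=0xfe R1=0x18 R2=0x04 R3=0xff R4=0x17 R5=0x18  N=0 Z=0
after  8: R0=0xfe R1=0x18 R2=0x04 R3=0xff R4=0x17 R5=0x10  N=0 Z=0
after  9: R0=0xfe R1=0x00 R2=0x04 R3=0xff R4=0x17 R5=0x10  N=0 Z=1
-- IRQ taken; context saved, return-PC = 10 --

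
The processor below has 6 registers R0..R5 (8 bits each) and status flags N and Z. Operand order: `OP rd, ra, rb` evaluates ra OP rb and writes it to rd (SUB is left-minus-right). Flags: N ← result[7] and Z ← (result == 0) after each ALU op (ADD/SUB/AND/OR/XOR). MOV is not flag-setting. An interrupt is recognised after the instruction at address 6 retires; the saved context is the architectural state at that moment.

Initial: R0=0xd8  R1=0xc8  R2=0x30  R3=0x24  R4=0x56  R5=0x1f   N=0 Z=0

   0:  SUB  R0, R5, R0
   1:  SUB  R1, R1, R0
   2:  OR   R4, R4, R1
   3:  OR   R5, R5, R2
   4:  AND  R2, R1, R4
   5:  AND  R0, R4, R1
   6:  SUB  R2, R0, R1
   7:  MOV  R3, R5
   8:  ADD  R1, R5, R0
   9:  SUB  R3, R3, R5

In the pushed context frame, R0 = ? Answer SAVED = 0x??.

after  0: R0=0x47 R1=0xc8 R2=0x30 R3=0x24 R4=0x56 R5=0x1f  N=0 Z=0
after  1: R0=0x47 R1=0x81 R2=0x30 R3=0x24 R4=0x56 R5=0x1f  N=1 Z=0
after  2: R0=0x47 R1=0x81 R2=0x30 R3=0x24 R4=0xd7 R5=0x1f  N=1 Z=0
after  3: R0=0x47 R1=0x81 R2=0x30 R3=0x24 R4=0xd7 R5=0x3f  N=0 Z=0
after  4: R0=0x47 R1=0x81 R2=0x81 R3=0x24 R4=0xd7 R5=0x3f  N=1 Z=0
after  5: R0=0x81 R1=0x81 R2=0x81 R3=0x24 R4=0xd7 R5=0x3f  N=1 Z=0
after  6: R0=0x81 R1=0x81 R2=0x00 R3=0x24 R4=0xd7 R5=0x3f  N=0 Z=1
-- IRQ taken; context saved, return-PC = 7 --

SAVED = 0x81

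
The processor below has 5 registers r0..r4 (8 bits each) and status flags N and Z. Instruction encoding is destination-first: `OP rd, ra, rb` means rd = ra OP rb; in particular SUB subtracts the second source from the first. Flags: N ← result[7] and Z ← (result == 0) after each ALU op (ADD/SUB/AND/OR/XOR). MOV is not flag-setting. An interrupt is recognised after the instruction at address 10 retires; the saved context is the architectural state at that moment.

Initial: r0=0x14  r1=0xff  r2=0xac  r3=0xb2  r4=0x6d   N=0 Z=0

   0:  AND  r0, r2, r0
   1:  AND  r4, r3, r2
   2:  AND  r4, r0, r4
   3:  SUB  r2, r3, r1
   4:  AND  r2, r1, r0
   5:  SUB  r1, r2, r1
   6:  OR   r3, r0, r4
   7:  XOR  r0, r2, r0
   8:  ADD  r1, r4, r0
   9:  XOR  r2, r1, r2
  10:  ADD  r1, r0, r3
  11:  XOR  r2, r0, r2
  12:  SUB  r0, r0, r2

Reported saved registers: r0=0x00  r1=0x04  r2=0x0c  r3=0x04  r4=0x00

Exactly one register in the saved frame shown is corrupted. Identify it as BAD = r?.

after  0: r0=0x04 r1=0xff r2=0xac r3=0xb2 r4=0x6d  N=0 Z=0
after  1: r0=0x04 r1=0xff r2=0xac r3=0xb2 r4=0xa0  N=1 Z=0
after  2: r0=0x04 r1=0xff r2=0xac r3=0xb2 r4=0x00  N=0 Z=1
after  3: r0=0x04 r1=0xff r2=0xb3 r3=0xb2 r4=0x00  N=1 Z=0
after  4: r0=0x04 r1=0xff r2=0x04 r3=0xb2 r4=0x00  N=0 Z=0
after  5: r0=0x04 r1=0x05 r2=0x04 r3=0xb2 r4=0x00  N=0 Z=0
after  6: r0=0x04 r1=0x05 r2=0x04 r3=0x04 r4=0x00  N=0 Z=0
after  7: r0=0x00 r1=0x05 r2=0x04 r3=0x04 r4=0x00  N=0 Z=1
after  8: r0=0x00 r1=0x00 r2=0x04 r3=0x04 r4=0x00  N=0 Z=1
after  9: r0=0x00 r1=0x00 r2=0x04 r3=0x04 r4=0x00  N=0 Z=0
after 10: r0=0x00 r1=0x04 r2=0x04 r3=0x04 r4=0x00  N=0 Z=0
-- IRQ taken; context saved, return-PC = 11 --
mismatch: r2: reported 0x0c vs actual 0x04

BAD = r2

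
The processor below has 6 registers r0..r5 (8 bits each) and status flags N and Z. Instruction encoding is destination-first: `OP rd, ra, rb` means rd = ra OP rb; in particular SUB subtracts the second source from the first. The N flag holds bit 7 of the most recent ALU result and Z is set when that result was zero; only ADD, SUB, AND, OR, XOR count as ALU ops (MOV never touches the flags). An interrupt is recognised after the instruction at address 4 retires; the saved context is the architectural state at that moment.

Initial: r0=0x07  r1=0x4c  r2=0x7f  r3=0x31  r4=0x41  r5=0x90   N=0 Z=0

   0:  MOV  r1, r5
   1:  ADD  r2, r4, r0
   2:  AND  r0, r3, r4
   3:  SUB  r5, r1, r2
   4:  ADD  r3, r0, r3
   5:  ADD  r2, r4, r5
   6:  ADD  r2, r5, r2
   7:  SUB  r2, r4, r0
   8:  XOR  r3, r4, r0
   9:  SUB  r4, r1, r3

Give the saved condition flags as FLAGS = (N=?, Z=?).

after  0: r0=0x07 r1=0x90 r2=0x7f r3=0x31 r4=0x41 r5=0x90  N=0 Z=0
after  1: r0=0x07 r1=0x90 r2=0x48 r3=0x31 r4=0x41 r5=0x90  N=0 Z=0
after  2: r0=0x01 r1=0x90 r2=0x48 r3=0x31 r4=0x41 r5=0x90  N=0 Z=0
after  3: r0=0x01 r1=0x90 r2=0x48 r3=0x31 r4=0x41 r5=0x48  N=0 Z=0
after  4: r0=0x01 r1=0x90 r2=0x48 r3=0x32 r4=0x41 r5=0x48  N=0 Z=0
-- IRQ taken; context saved, return-PC = 5 --

FLAGS = (N=0, Z=0)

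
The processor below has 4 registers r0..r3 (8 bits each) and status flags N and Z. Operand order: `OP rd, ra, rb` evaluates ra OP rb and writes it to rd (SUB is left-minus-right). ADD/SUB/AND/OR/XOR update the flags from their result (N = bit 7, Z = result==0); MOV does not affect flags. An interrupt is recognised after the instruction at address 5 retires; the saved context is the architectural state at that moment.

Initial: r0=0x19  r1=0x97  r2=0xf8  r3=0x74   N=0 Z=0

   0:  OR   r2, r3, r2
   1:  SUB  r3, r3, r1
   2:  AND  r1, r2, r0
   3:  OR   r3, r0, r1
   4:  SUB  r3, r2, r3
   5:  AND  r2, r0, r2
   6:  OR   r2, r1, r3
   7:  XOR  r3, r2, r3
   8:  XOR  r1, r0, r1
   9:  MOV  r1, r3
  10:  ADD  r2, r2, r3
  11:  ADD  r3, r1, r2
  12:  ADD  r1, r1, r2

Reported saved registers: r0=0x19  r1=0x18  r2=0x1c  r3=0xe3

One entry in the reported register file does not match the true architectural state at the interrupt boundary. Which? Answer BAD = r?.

BAD = r2

after  0: r0=0x19 r1=0x97 r2=0xfc r3=0x74  N=1 Z=0
after  1: r0=0x19 r1=0x97 r2=0xfc r3=0xdd  N=1 Z=0
after  2: r0=0x19 r1=0x18 r2=0xfc r3=0xdd  N=0 Z=0
after  3: r0=0x19 r1=0x18 r2=0xfc r3=0x19  N=0 Z=0
after  4: r0=0x19 r1=0x18 r2=0xfc r3=0xe3  N=1 Z=0
after  5: r0=0x19 r1=0x18 r2=0x18 r3=0xe3  N=0 Z=0
-- IRQ taken; context saved, return-PC = 6 --
mismatch: r2: reported 0x1c vs actual 0x18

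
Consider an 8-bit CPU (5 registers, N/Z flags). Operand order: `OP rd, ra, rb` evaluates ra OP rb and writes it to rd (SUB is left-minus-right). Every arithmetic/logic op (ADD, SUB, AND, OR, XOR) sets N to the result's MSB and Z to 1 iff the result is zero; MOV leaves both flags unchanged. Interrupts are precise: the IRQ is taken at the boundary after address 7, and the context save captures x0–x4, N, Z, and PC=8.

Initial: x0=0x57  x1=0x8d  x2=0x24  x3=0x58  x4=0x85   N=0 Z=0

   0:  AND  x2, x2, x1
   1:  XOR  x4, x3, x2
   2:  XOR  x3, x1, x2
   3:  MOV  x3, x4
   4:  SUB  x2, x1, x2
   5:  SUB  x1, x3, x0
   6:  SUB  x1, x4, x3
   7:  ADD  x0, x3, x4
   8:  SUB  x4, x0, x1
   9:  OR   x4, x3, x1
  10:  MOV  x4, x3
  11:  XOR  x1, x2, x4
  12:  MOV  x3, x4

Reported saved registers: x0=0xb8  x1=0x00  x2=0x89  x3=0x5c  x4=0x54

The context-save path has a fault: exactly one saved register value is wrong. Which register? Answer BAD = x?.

after  0: x0=0x57 x1=0x8d x2=0x04 x3=0x58 x4=0x85  N=0 Z=0
after  1: x0=0x57 x1=0x8d x2=0x04 x3=0x58 x4=0x5c  N=0 Z=0
after  2: x0=0x57 x1=0x8d x2=0x04 x3=0x89 x4=0x5c  N=1 Z=0
after  3: x0=0x57 x1=0x8d x2=0x04 x3=0x5c x4=0x5c  N=1 Z=0
after  4: x0=0x57 x1=0x8d x2=0x89 x3=0x5c x4=0x5c  N=1 Z=0
after  5: x0=0x57 x1=0x05 x2=0x89 x3=0x5c x4=0x5c  N=0 Z=0
after  6: x0=0x57 x1=0x00 x2=0x89 x3=0x5c x4=0x5c  N=0 Z=1
after  7: x0=0xb8 x1=0x00 x2=0x89 x3=0x5c x4=0x5c  N=1 Z=0
-- IRQ taken; context saved, return-PC = 8 --
mismatch: x4: reported 0x54 vs actual 0x5c

BAD = x4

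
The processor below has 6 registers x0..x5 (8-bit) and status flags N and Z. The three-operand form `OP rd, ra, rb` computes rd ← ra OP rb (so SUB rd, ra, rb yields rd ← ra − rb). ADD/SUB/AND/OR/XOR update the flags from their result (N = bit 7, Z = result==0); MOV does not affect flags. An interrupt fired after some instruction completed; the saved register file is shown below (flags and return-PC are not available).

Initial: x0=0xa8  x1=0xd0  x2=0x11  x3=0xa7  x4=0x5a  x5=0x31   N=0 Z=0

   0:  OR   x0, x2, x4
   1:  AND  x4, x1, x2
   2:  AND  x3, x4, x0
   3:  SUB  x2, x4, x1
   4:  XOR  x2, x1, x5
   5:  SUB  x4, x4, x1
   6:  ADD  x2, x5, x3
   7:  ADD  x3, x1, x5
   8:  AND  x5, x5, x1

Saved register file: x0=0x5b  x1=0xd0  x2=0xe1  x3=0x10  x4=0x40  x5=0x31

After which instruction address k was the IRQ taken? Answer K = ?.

K = 5

after  0: x0=0x5b x1=0xd0 x2=0x11 x3=0xa7 x4=0x5a x5=0x31  N=0 Z=0
after  1: x0=0x5b x1=0xd0 x2=0x11 x3=0xa7 x4=0x10 x5=0x31  N=0 Z=0
after  2: x0=0x5b x1=0xd0 x2=0x11 x3=0x10 x4=0x10 x5=0x31  N=0 Z=0
after  3: x0=0x5b x1=0xd0 x2=0x40 x3=0x10 x4=0x10 x5=0x31  N=0 Z=0
after  4: x0=0x5b x1=0xd0 x2=0xe1 x3=0x10 x4=0x10 x5=0x31  N=1 Z=0
after  5: x0=0x5b x1=0xd0 x2=0xe1 x3=0x10 x4=0x40 x5=0x31  N=0 Z=0
-- IRQ taken; context saved, return-PC = 6 --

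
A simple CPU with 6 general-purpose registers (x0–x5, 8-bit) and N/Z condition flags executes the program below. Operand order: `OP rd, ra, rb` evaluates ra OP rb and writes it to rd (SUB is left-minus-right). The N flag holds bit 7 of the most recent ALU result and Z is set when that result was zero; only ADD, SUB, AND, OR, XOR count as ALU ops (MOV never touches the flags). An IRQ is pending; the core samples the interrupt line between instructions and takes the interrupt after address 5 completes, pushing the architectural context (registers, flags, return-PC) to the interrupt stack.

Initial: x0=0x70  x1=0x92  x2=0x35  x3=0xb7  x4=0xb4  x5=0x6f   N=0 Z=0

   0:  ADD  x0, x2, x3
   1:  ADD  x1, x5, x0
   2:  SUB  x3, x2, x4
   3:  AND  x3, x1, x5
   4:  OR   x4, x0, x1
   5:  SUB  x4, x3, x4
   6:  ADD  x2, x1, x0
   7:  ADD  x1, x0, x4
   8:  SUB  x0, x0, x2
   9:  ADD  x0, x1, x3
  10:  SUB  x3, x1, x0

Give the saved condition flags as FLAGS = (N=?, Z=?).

FLAGS = (N=0, Z=0)

after  0: x0=0xec x1=0x92 x2=0x35 x3=0xb7 x4=0xb4 x5=0x6f  N=1 Z=0
after  1: x0=0xec x1=0x5b x2=0x35 x3=0xb7 x4=0xb4 x5=0x6f  N=0 Z=0
after  2: x0=0xec x1=0x5b x2=0x35 x3=0x81 x4=0xb4 x5=0x6f  N=1 Z=0
after  3: x0=0xec x1=0x5b x2=0x35 x3=0x4b x4=0xb4 x5=0x6f  N=0 Z=0
after  4: x0=0xec x1=0x5b x2=0x35 x3=0x4b x4=0xff x5=0x6f  N=1 Z=0
after  5: x0=0xec x1=0x5b x2=0x35 x3=0x4b x4=0x4c x5=0x6f  N=0 Z=0
-- IRQ taken; context saved, return-PC = 6 --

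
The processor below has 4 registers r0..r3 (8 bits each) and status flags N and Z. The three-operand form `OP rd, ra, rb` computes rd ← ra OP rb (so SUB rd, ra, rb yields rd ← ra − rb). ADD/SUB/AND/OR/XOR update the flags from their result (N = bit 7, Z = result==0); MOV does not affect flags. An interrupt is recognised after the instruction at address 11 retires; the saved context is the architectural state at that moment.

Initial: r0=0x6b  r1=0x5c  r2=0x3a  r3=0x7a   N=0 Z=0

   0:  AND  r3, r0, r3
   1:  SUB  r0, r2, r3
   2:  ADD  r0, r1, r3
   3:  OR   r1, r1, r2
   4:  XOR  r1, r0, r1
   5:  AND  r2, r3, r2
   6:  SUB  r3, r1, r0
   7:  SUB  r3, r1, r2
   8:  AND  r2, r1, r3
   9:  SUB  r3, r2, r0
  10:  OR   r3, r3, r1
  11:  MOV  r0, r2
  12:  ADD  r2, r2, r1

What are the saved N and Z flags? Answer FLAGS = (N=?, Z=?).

after  0: r0=0x6b r1=0x5c r2=0x3a r3=0x6a  N=0 Z=0
after  1: r0=0xd0 r1=0x5c r2=0x3a r3=0x6a  N=1 Z=0
after  2: r0=0xc6 r1=0x5c r2=0x3a r3=0x6a  N=1 Z=0
after  3: r0=0xc6 r1=0x7e r2=0x3a r3=0x6a  N=0 Z=0
after  4: r0=0xc6 r1=0xb8 r2=0x3a r3=0x6a  N=1 Z=0
after  5: r0=0xc6 r1=0xb8 r2=0x2a r3=0x6a  N=0 Z=0
after  6: r0=0xc6 r1=0xb8 r2=0x2a r3=0xf2  N=1 Z=0
after  7: r0=0xc6 r1=0xb8 r2=0x2a r3=0x8e  N=1 Z=0
after  8: r0=0xc6 r1=0xb8 r2=0x88 r3=0x8e  N=1 Z=0
after  9: r0=0xc6 r1=0xb8 r2=0x88 r3=0xc2  N=1 Z=0
after 10: r0=0xc6 r1=0xb8 r2=0x88 r3=0xfa  N=1 Z=0
after 11: r0=0x88 r1=0xb8 r2=0x88 r3=0xfa  N=1 Z=0
-- IRQ taken; context saved, return-PC = 12 --

FLAGS = (N=1, Z=0)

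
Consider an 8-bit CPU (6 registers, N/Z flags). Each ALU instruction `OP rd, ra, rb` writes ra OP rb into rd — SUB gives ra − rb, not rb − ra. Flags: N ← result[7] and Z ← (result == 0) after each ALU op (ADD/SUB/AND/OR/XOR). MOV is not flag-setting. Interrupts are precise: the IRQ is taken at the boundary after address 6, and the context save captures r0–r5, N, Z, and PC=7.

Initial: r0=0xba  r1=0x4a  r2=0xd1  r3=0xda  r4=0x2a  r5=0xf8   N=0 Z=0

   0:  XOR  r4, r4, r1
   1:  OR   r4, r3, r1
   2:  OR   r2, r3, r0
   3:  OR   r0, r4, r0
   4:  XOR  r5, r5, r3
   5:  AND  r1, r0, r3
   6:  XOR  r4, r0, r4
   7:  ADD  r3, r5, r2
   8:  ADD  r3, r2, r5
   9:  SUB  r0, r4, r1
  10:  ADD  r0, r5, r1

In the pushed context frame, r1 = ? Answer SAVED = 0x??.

SAVED = 0xda

after  0: r0=0xba r1=0x4a r2=0xd1 r3=0xda r4=0x60 r5=0xf8  N=0 Z=0
after  1: r0=0xba r1=0x4a r2=0xd1 r3=0xda r4=0xda r5=0xf8  N=1 Z=0
after  2: r0=0xba r1=0x4a r2=0xfa r3=0xda r4=0xda r5=0xf8  N=1 Z=0
after  3: r0=0xfa r1=0x4a r2=0xfa r3=0xda r4=0xda r5=0xf8  N=1 Z=0
after  4: r0=0xfa r1=0x4a r2=0xfa r3=0xda r4=0xda r5=0x22  N=0 Z=0
after  5: r0=0xfa r1=0xda r2=0xfa r3=0xda r4=0xda r5=0x22  N=1 Z=0
after  6: r0=0xfa r1=0xda r2=0xfa r3=0xda r4=0x20 r5=0x22  N=0 Z=0
-- IRQ taken; context saved, return-PC = 7 --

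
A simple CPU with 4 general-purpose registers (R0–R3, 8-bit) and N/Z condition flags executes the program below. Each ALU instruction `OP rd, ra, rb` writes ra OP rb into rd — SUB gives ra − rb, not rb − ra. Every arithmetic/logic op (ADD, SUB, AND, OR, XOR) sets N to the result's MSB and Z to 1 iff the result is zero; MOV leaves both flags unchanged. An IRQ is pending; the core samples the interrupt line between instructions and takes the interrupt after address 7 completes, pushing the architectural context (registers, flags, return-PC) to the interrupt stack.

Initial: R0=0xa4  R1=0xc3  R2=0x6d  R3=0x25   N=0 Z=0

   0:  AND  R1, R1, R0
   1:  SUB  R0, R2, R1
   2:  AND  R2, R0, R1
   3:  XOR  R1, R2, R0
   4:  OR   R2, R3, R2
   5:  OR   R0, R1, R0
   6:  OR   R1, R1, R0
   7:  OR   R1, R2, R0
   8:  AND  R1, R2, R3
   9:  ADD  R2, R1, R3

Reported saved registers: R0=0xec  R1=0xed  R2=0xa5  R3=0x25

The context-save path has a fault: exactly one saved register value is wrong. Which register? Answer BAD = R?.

BAD = R0

after  0: R0=0xa4 R1=0x80 R2=0x6d R3=0x25  N=1 Z=0
after  1: R0=0xed R1=0x80 R2=0x6d R3=0x25  N=1 Z=0
after  2: R0=0xed R1=0x80 R2=0x80 R3=0x25  N=1 Z=0
after  3: R0=0xed R1=0x6d R2=0x80 R3=0x25  N=0 Z=0
after  4: R0=0xed R1=0x6d R2=0xa5 R3=0x25  N=1 Z=0
after  5: R0=0xed R1=0x6d R2=0xa5 R3=0x25  N=1 Z=0
after  6: R0=0xed R1=0xed R2=0xa5 R3=0x25  N=1 Z=0
after  7: R0=0xed R1=0xed R2=0xa5 R3=0x25  N=1 Z=0
-- IRQ taken; context saved, return-PC = 8 --
mismatch: R0: reported 0xec vs actual 0xed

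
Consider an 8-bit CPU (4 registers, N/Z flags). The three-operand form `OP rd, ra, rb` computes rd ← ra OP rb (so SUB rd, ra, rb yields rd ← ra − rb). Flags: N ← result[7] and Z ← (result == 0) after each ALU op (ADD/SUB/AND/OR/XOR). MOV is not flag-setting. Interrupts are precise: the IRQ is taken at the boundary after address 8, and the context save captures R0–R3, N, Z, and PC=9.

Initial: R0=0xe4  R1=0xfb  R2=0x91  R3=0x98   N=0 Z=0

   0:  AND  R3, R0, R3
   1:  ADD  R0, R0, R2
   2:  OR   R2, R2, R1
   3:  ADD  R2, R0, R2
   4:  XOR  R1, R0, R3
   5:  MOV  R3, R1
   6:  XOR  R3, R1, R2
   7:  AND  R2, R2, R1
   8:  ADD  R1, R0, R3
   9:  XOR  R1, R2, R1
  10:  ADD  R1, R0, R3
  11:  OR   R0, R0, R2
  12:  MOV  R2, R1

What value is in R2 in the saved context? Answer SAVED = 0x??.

SAVED = 0x70

after  0: R0=0xe4 R1=0xfb R2=0x91 R3=0x80  N=1 Z=0
after  1: R0=0x75 R1=0xfb R2=0x91 R3=0x80  N=0 Z=0
after  2: R0=0x75 R1=0xfb R2=0xfb R3=0x80  N=1 Z=0
after  3: R0=0x75 R1=0xfb R2=0x70 R3=0x80  N=0 Z=0
after  4: R0=0x75 R1=0xf5 R2=0x70 R3=0x80  N=1 Z=0
after  5: R0=0x75 R1=0xf5 R2=0x70 R3=0xf5  N=1 Z=0
after  6: R0=0x75 R1=0xf5 R2=0x70 R3=0x85  N=1 Z=0
after  7: R0=0x75 R1=0xf5 R2=0x70 R3=0x85  N=0 Z=0
after  8: R0=0x75 R1=0xfa R2=0x70 R3=0x85  N=1 Z=0
-- IRQ taken; context saved, return-PC = 9 --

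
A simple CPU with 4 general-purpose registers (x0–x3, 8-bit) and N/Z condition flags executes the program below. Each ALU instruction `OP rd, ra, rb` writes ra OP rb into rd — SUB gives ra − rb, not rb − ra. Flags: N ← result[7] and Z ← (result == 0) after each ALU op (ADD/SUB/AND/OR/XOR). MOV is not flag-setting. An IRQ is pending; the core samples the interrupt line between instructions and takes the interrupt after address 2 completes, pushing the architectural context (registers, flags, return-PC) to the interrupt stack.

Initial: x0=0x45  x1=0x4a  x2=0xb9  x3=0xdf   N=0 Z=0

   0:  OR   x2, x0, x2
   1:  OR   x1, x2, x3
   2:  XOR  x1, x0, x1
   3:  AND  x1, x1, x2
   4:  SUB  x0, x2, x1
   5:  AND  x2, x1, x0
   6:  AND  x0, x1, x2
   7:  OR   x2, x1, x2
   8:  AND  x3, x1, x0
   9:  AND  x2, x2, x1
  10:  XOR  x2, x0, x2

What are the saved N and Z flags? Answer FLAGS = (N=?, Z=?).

after  0: x0=0x45 x1=0x4a x2=0xfd x3=0xdf  N=1 Z=0
after  1: x0=0x45 x1=0xff x2=0xfd x3=0xdf  N=1 Z=0
after  2: x0=0x45 x1=0xba x2=0xfd x3=0xdf  N=1 Z=0
-- IRQ taken; context saved, return-PC = 3 --

FLAGS = (N=1, Z=0)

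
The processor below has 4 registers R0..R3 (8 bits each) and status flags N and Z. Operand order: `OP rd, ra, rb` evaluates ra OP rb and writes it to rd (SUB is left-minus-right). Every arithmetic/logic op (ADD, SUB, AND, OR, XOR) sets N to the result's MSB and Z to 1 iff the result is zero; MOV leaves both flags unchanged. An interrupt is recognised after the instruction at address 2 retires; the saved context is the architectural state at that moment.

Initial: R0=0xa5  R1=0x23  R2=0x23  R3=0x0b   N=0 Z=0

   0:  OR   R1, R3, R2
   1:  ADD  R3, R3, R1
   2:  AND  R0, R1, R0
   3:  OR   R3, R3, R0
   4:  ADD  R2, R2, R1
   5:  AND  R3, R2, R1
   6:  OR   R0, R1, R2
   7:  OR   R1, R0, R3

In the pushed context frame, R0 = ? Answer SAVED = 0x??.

SAVED = 0x21

after  0: R0=0xa5 R1=0x2b R2=0x23 R3=0x0b  N=0 Z=0
after  1: R0=0xa5 R1=0x2b R2=0x23 R3=0x36  N=0 Z=0
after  2: R0=0x21 R1=0x2b R2=0x23 R3=0x36  N=0 Z=0
-- IRQ taken; context saved, return-PC = 3 --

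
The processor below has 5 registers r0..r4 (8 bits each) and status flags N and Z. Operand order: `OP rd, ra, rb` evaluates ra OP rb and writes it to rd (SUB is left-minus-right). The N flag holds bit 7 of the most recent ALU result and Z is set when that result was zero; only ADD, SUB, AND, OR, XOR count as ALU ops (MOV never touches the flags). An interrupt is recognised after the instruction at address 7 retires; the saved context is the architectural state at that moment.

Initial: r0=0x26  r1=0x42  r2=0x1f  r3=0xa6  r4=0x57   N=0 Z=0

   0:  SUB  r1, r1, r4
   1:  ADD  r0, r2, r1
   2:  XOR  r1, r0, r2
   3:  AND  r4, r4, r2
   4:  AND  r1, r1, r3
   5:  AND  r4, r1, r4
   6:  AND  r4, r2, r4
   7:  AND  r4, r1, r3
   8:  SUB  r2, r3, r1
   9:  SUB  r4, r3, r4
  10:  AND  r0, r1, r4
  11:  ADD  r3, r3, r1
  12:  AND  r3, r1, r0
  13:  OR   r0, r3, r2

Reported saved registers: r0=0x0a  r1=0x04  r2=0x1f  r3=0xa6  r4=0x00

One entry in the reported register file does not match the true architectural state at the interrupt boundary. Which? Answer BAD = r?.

BAD = r4

after  0: r0=0x26 r1=0xeb r2=0x1f r3=0xa6 r4=0x57  N=1 Z=0
after  1: r0=0x0a r1=0xeb r2=0x1f r3=0xa6 r4=0x57  N=0 Z=0
after  2: r0=0x0a r1=0x15 r2=0x1f r3=0xa6 r4=0x57  N=0 Z=0
after  3: r0=0x0a r1=0x15 r2=0x1f r3=0xa6 r4=0x17  N=0 Z=0
after  4: r0=0x0a r1=0x04 r2=0x1f r3=0xa6 r4=0x17  N=0 Z=0
after  5: r0=0x0a r1=0x04 r2=0x1f r3=0xa6 r4=0x04  N=0 Z=0
after  6: r0=0x0a r1=0x04 r2=0x1f r3=0xa6 r4=0x04  N=0 Z=0
after  7: r0=0x0a r1=0x04 r2=0x1f r3=0xa6 r4=0x04  N=0 Z=0
-- IRQ taken; context saved, return-PC = 8 --
mismatch: r4: reported 0x00 vs actual 0x04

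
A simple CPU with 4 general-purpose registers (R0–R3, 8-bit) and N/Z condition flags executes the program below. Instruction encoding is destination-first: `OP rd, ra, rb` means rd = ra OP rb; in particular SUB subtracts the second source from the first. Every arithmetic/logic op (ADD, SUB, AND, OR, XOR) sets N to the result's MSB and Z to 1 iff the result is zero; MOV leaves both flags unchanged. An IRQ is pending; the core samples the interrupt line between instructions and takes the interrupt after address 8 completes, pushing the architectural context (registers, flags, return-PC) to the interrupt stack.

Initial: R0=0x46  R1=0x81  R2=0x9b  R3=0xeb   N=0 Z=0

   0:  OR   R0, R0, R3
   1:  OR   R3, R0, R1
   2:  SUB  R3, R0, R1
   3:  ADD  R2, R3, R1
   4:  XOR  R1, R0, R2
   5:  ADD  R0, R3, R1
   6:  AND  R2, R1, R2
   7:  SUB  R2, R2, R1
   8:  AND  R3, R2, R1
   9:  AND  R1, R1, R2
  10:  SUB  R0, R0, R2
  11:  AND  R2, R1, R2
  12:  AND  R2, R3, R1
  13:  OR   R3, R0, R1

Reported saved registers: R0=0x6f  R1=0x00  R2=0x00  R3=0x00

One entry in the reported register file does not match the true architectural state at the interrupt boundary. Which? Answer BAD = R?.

after  0: R0=0xef R1=0x81 R2=0x9b R3=0xeb  N=1 Z=0
after  1: R0=0xef R1=0x81 R2=0x9b R3=0xef  N=1 Z=0
after  2: R0=0xef R1=0x81 R2=0x9b R3=0x6e  N=0 Z=0
after  3: R0=0xef R1=0x81 R2=0xef R3=0x6e  N=1 Z=0
after  4: R0=0xef R1=0x00 R2=0xef R3=0x6e  N=0 Z=1
after  5: R0=0x6e R1=0x00 R2=0xef R3=0x6e  N=0 Z=0
after  6: R0=0x6e R1=0x00 R2=0x00 R3=0x6e  N=0 Z=1
after  7: R0=0x6e R1=0x00 R2=0x00 R3=0x6e  N=0 Z=1
after  8: R0=0x6e R1=0x00 R2=0x00 R3=0x00  N=0 Z=1
-- IRQ taken; context saved, return-PC = 9 --
mismatch: R0: reported 0x6f vs actual 0x6e

BAD = R0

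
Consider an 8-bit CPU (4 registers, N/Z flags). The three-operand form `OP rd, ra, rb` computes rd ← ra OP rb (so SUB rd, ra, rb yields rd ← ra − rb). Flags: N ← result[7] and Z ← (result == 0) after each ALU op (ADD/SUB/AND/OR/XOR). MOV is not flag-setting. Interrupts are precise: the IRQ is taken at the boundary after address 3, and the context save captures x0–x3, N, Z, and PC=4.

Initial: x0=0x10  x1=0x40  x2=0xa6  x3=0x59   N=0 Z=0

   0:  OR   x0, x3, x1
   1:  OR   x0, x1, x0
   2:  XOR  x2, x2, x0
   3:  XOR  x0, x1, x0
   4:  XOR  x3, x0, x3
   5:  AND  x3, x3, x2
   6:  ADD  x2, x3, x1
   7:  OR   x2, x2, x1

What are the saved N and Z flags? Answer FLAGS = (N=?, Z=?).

after  0: x0=0x59 x1=0x40 x2=0xa6 x3=0x59  N=0 Z=0
after  1: x0=0x59 x1=0x40 x2=0xa6 x3=0x59  N=0 Z=0
after  2: x0=0x59 x1=0x40 x2=0xff x3=0x59  N=1 Z=0
after  3: x0=0x19 x1=0x40 x2=0xff x3=0x59  N=0 Z=0
-- IRQ taken; context saved, return-PC = 4 --

FLAGS = (N=0, Z=0)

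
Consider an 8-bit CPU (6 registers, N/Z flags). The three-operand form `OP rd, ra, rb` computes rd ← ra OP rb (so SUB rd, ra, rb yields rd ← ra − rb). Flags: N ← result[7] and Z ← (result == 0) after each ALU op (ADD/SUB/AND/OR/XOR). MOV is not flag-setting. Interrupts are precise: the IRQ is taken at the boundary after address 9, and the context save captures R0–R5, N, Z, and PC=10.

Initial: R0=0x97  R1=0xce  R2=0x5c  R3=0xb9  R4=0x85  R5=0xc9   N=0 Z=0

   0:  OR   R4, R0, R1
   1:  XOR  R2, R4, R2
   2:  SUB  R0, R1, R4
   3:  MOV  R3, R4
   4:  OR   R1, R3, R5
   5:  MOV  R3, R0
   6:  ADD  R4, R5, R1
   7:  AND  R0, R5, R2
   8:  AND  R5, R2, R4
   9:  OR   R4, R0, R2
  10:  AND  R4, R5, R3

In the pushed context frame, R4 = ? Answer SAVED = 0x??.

SAVED = 0x83

after  0: R0=0x97 R1=0xce R2=0x5c R3=0xb9 R4=0xdf R5=0xc9  N=1 Z=0
after  1: R0=0x97 R1=0xce R2=0x83 R3=0xb9 R4=0xdf R5=0xc9  N=1 Z=0
after  2: R0=0xef R1=0xce R2=0x83 R3=0xb9 R4=0xdf R5=0xc9  N=1 Z=0
after  3: R0=0xef R1=0xce R2=0x83 R3=0xdf R4=0xdf R5=0xc9  N=1 Z=0
after  4: R0=0xef R1=0xdf R2=0x83 R3=0xdf R4=0xdf R5=0xc9  N=1 Z=0
after  5: R0=0xef R1=0xdf R2=0x83 R3=0xef R4=0xdf R5=0xc9  N=1 Z=0
after  6: R0=0xef R1=0xdf R2=0x83 R3=0xef R4=0xa8 R5=0xc9  N=1 Z=0
after  7: R0=0x81 R1=0xdf R2=0x83 R3=0xef R4=0xa8 R5=0xc9  N=1 Z=0
after  8: R0=0x81 R1=0xdf R2=0x83 R3=0xef R4=0xa8 R5=0x80  N=1 Z=0
after  9: R0=0x81 R1=0xdf R2=0x83 R3=0xef R4=0x83 R5=0x80  N=1 Z=0
-- IRQ taken; context saved, return-PC = 10 --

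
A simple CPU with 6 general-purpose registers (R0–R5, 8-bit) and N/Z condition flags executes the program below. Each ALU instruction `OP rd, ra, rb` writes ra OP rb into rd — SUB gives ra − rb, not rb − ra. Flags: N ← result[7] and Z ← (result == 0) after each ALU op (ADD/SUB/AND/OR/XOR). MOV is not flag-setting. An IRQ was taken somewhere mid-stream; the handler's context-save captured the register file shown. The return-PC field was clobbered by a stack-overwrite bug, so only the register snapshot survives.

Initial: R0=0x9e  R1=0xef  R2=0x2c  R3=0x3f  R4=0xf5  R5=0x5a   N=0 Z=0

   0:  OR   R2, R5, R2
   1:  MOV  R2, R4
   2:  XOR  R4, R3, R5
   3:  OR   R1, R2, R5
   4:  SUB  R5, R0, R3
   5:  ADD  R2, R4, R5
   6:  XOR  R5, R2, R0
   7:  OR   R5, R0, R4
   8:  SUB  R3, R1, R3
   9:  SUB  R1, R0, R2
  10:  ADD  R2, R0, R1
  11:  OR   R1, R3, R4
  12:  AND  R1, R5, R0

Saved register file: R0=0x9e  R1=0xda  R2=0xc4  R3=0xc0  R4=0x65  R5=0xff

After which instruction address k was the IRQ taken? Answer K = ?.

K = 9

after  0: R0=0x9e R1=0xef R2=0x7e R3=0x3f R4=0xf5 R5=0x5a  N=0 Z=0
after  1: R0=0x9e R1=0xef R2=0xf5 R3=0x3f R4=0xf5 R5=0x5a  N=0 Z=0
after  2: R0=0x9e R1=0xef R2=0xf5 R3=0x3f R4=0x65 R5=0x5a  N=0 Z=0
after  3: R0=0x9e R1=0xff R2=0xf5 R3=0x3f R4=0x65 R5=0x5a  N=1 Z=0
after  4: R0=0x9e R1=0xff R2=0xf5 R3=0x3f R4=0x65 R5=0x5f  N=0 Z=0
after  5: R0=0x9e R1=0xff R2=0xc4 R3=0x3f R4=0x65 R5=0x5f  N=1 Z=0
after  6: R0=0x9e R1=0xff R2=0xc4 R3=0x3f R4=0x65 R5=0x5a  N=0 Z=0
after  7: R0=0x9e R1=0xff R2=0xc4 R3=0x3f R4=0x65 R5=0xff  N=1 Z=0
after  8: R0=0x9e R1=0xff R2=0xc4 R3=0xc0 R4=0x65 R5=0xff  N=1 Z=0
after  9: R0=0x9e R1=0xda R2=0xc4 R3=0xc0 R4=0x65 R5=0xff  N=1 Z=0
-- IRQ taken; context saved, return-PC = 10 --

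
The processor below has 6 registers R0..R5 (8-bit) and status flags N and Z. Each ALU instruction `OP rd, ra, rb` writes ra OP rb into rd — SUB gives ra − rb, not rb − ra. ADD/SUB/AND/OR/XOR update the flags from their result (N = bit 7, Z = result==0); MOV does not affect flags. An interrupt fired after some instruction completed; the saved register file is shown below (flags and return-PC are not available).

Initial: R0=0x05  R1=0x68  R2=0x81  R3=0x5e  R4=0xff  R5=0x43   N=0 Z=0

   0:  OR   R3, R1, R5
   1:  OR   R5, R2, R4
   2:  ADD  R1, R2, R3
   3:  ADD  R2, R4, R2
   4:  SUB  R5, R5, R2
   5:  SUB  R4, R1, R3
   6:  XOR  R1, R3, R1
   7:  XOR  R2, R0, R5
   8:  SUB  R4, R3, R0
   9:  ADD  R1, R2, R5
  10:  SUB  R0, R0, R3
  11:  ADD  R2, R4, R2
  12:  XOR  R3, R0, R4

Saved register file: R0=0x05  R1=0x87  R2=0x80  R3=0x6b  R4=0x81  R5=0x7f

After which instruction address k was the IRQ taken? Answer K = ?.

K = 6

after  0: R0=0x05 R1=0x68 R2=0x81 R3=0x6b R4=0xff R5=0x43  N=0 Z=0
after  1: R0=0x05 R1=0x68 R2=0x81 R3=0x6b R4=0xff R5=0xff  N=1 Z=0
after  2: R0=0x05 R1=0xec R2=0x81 R3=0x6b R4=0xff R5=0xff  N=1 Z=0
after  3: R0=0x05 R1=0xec R2=0x80 R3=0x6b R4=0xff R5=0xff  N=1 Z=0
after  4: R0=0x05 R1=0xec R2=0x80 R3=0x6b R4=0xff R5=0x7f  N=0 Z=0
after  5: R0=0x05 R1=0xec R2=0x80 R3=0x6b R4=0x81 R5=0x7f  N=1 Z=0
after  6: R0=0x05 R1=0x87 R2=0x80 R3=0x6b R4=0x81 R5=0x7f  N=1 Z=0
-- IRQ taken; context saved, return-PC = 7 --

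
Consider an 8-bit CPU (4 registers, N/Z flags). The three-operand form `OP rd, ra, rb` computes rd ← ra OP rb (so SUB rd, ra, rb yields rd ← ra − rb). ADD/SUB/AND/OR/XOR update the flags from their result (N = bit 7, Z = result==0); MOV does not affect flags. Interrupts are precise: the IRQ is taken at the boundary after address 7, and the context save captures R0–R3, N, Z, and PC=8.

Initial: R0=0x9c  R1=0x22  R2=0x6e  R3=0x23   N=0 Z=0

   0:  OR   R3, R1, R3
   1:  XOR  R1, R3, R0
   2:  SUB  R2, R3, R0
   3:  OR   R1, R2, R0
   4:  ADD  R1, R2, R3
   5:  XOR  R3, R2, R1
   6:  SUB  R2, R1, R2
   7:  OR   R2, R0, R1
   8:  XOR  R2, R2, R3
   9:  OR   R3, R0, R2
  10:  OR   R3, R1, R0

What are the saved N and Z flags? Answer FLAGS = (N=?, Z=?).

FLAGS = (N=1, Z=0)

after  0: R0=0x9c R1=0x22 R2=0x6e R3=0x23  N=0 Z=0
after  1: R0=0x9c R1=0xbf R2=0x6e R3=0x23  N=1 Z=0
after  2: R0=0x9c R1=0xbf R2=0x87 R3=0x23  N=1 Z=0
after  3: R0=0x9c R1=0x9f R2=0x87 R3=0x23  N=1 Z=0
after  4: R0=0x9c R1=0xaa R2=0x87 R3=0x23  N=1 Z=0
after  5: R0=0x9c R1=0xaa R2=0x87 R3=0x2d  N=0 Z=0
after  6: R0=0x9c R1=0xaa R2=0x23 R3=0x2d  N=0 Z=0
after  7: R0=0x9c R1=0xaa R2=0xbe R3=0x2d  N=1 Z=0
-- IRQ taken; context saved, return-PC = 8 --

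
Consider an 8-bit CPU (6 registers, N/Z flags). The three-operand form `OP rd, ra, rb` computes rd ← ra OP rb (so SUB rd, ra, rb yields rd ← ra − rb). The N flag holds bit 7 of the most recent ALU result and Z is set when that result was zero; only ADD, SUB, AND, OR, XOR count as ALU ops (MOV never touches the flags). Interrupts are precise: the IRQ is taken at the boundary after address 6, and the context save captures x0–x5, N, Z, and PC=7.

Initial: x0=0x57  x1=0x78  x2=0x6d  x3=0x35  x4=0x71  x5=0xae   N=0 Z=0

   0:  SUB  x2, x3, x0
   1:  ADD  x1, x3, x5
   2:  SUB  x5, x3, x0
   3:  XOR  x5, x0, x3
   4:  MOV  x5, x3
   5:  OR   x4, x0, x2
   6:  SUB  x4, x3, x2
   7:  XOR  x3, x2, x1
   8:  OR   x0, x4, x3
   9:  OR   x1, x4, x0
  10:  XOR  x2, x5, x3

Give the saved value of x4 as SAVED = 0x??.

after  0: x0=0x57 x1=0x78 x2=0xde x3=0x35 x4=0x71 x5=0xae  N=1 Z=0
after  1: x0=0x57 x1=0xe3 x2=0xde x3=0x35 x4=0x71 x5=0xae  N=1 Z=0
after  2: x0=0x57 x1=0xe3 x2=0xde x3=0x35 x4=0x71 x5=0xde  N=1 Z=0
after  3: x0=0x57 x1=0xe3 x2=0xde x3=0x35 x4=0x71 x5=0x62  N=0 Z=0
after  4: x0=0x57 x1=0xe3 x2=0xde x3=0x35 x4=0x71 x5=0x35  N=0 Z=0
after  5: x0=0x57 x1=0xe3 x2=0xde x3=0x35 x4=0xdf x5=0x35  N=1 Z=0
after  6: x0=0x57 x1=0xe3 x2=0xde x3=0x35 x4=0x57 x5=0x35  N=0 Z=0
-- IRQ taken; context saved, return-PC = 7 --

SAVED = 0x57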